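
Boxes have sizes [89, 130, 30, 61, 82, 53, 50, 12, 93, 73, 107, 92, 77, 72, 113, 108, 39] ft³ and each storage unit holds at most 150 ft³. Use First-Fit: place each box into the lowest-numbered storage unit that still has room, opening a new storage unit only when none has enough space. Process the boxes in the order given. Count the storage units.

11

Put 89 ft³ in storage unit 1; 61 ft³ remain.
Put 130 ft³ in storage unit 2; 20 ft³ remain.
Put 30 ft³ in storage unit 1; 31 ft³ remain.
Put 61 ft³ in storage unit 3; 89 ft³ remain.
Put 82 ft³ in storage unit 3; 7 ft³ remain.
Put 53 ft³ in storage unit 4; 97 ft³ remain.
Put 50 ft³ in storage unit 4; 47 ft³ remain.
Put 12 ft³ in storage unit 1; 19 ft³ remain.
Put 93 ft³ in storage unit 5; 57 ft³ remain.
Put 73 ft³ in storage unit 6; 77 ft³ remain.
Put 107 ft³ in storage unit 7; 43 ft³ remain.
Put 92 ft³ in storage unit 8; 58 ft³ remain.
Put 77 ft³ in storage unit 6; 0 ft³ remain.
Put 72 ft³ in storage unit 9; 78 ft³ remain.
Put 113 ft³ in storage unit 10; 37 ft³ remain.
Put 108 ft³ in storage unit 11; 42 ft³ remain.
Put 39 ft³ in storage unit 4; 8 ft³ remain.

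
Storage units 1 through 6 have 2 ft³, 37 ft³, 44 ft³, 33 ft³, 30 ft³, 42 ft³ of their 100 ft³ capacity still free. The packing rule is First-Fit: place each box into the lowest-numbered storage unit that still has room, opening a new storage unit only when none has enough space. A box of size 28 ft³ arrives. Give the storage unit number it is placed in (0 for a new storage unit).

2

Storage units with room: storage unit 2 (37 ft³), storage unit 3 (44 ft³), storage unit 4 (33 ft³), storage unit 5 (30 ft³), storage unit 6 (42 ft³).
The first with room is storage unit 2.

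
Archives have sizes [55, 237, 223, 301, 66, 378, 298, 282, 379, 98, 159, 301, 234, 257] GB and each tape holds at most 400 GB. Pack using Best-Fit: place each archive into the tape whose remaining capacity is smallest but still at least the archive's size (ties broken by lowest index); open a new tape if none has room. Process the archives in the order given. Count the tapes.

Put 55 GB in tape 1; 345 GB remain.
Put 237 GB in tape 1; 108 GB remain.
Put 223 GB in tape 2; 177 GB remain.
Put 301 GB in tape 3; 99 GB remain.
Put 66 GB in tape 3; 33 GB remain.
Put 378 GB in tape 4; 22 GB remain.
Put 298 GB in tape 5; 102 GB remain.
Put 282 GB in tape 6; 118 GB remain.
Put 379 GB in tape 7; 21 GB remain.
Put 98 GB in tape 5; 4 GB remain.
Put 159 GB in tape 2; 18 GB remain.
Put 301 GB in tape 8; 99 GB remain.
Put 234 GB in tape 9; 166 GB remain.
Put 257 GB in tape 10; 143 GB remain.
Final tapes: [55,237] [223,159] [301,66] [378] [298,98] [282] [379] [301] [234] [257].

10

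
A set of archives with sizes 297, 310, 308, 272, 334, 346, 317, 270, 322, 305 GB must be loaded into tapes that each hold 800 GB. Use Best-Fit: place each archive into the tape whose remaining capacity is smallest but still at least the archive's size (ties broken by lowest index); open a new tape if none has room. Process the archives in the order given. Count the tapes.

tape 1: place 297 GB, 503 GB left
tape 1: place 310 GB, 193 GB left
tape 2: place 308 GB, 492 GB left
tape 2: place 272 GB, 220 GB left
tape 3: place 334 GB, 466 GB left
tape 3: place 346 GB, 120 GB left
tape 4: place 317 GB, 483 GB left
tape 4: place 270 GB, 213 GB left
tape 5: place 322 GB, 478 GB left
tape 5: place 305 GB, 173 GB left

5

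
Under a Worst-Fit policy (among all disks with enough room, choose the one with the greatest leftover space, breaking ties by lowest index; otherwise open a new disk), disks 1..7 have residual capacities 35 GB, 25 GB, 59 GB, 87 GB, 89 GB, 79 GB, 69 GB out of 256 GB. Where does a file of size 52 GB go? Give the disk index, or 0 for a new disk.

Disks with room: disk 3 (59 GB), disk 4 (87 GB), disk 5 (89 GB), disk 6 (79 GB), disk 7 (69 GB).
Most room is disk 5 with 89 GB free.

5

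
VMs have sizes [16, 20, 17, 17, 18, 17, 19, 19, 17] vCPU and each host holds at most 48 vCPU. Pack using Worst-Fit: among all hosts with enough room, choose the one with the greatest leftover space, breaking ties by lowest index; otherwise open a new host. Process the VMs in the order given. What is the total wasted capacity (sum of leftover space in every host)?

host 1: place 16 vCPU, 32 vCPU left
host 1: place 20 vCPU, 12 vCPU left
host 2: place 17 vCPU, 31 vCPU left
host 2: place 17 vCPU, 14 vCPU left
host 3: place 18 vCPU, 30 vCPU left
host 3: place 17 vCPU, 13 vCPU left
host 4: place 19 vCPU, 29 vCPU left
host 4: place 19 vCPU, 10 vCPU left
host 5: place 17 vCPU, 31 vCPU left
5 hosts × 48 vCPU = 240 vCPU; used 160 vCPU; unused 80 vCPU.

80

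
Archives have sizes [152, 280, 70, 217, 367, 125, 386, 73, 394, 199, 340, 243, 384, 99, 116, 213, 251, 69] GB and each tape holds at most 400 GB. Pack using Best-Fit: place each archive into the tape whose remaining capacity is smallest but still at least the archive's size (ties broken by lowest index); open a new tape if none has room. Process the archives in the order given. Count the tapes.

11 tapes

152 GB → tape 1 (remaining 248 GB)
280 GB → tape 2 (remaining 120 GB)
70 GB → tape 2 (remaining 50 GB)
217 GB → tape 1 (remaining 31 GB)
367 GB → tape 3 (remaining 33 GB)
125 GB → tape 4 (remaining 275 GB)
386 GB → tape 5 (remaining 14 GB)
73 GB → tape 4 (remaining 202 GB)
394 GB → tape 6 (remaining 6 GB)
199 GB → tape 4 (remaining 3 GB)
340 GB → tape 7 (remaining 60 GB)
243 GB → tape 8 (remaining 157 GB)
384 GB → tape 9 (remaining 16 GB)
99 GB → tape 8 (remaining 58 GB)
116 GB → tape 10 (remaining 284 GB)
213 GB → tape 10 (remaining 71 GB)
251 GB → tape 11 (remaining 149 GB)
69 GB → tape 10 (remaining 2 GB)
Final tapes: [152,217] [280,70] [367] [125,73,199] [386] [394] [340] [243,99] [384] [116,213,69] [251].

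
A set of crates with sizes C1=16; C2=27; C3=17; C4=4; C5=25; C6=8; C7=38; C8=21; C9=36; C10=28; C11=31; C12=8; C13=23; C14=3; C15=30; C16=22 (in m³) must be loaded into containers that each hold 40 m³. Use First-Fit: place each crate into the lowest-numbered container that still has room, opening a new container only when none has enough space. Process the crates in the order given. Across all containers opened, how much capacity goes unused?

C1 (16 m³) → container 1 (remaining 24 m³)
C2 (27 m³) → container 2 (remaining 13 m³)
C3 (17 m³) → container 1 (remaining 7 m³)
C4 (4 m³) → container 1 (remaining 3 m³)
C5 (25 m³) → container 3 (remaining 15 m³)
C6 (8 m³) → container 2 (remaining 5 m³)
C7 (38 m³) → container 4 (remaining 2 m³)
C8 (21 m³) → container 5 (remaining 19 m³)
C9 (36 m³) → container 6 (remaining 4 m³)
C10 (28 m³) → container 7 (remaining 12 m³)
C11 (31 m³) → container 8 (remaining 9 m³)
C12 (8 m³) → container 3 (remaining 7 m³)
C13 (23 m³) → container 9 (remaining 17 m³)
C14 (3 m³) → container 1 (remaining 0 m³)
C15 (30 m³) → container 10 (remaining 10 m³)
C16 (22 m³) → container 11 (remaining 18 m³)
11 containers × 40 m³ = 440 m³; used 337 m³; unused 103 m³.

103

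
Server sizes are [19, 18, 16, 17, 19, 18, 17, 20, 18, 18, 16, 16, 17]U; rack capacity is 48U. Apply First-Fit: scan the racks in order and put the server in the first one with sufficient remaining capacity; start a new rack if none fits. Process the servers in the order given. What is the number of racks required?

Put 19U in rack 1; 29U remain.
Put 18U in rack 1; 11U remain.
Put 16U in rack 2; 32U remain.
Put 17U in rack 2; 15U remain.
Put 19U in rack 3; 29U remain.
Put 18U in rack 3; 11U remain.
Put 17U in rack 4; 31U remain.
Put 20U in rack 4; 11U remain.
Put 18U in rack 5; 30U remain.
Put 18U in rack 5; 12U remain.
Put 16U in rack 6; 32U remain.
Put 16U in rack 6; 16U remain.
Put 17U in rack 7; 31U remain.

7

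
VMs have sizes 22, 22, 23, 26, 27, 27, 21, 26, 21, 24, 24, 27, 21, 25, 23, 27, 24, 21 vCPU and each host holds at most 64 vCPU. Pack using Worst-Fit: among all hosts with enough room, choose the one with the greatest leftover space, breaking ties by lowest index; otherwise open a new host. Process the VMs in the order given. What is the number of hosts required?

22 vCPU → host 1 (remaining 42 vCPU)
22 vCPU → host 1 (remaining 20 vCPU)
23 vCPU → host 2 (remaining 41 vCPU)
26 vCPU → host 2 (remaining 15 vCPU)
27 vCPU → host 3 (remaining 37 vCPU)
27 vCPU → host 3 (remaining 10 vCPU)
21 vCPU → host 4 (remaining 43 vCPU)
26 vCPU → host 4 (remaining 17 vCPU)
21 vCPU → host 5 (remaining 43 vCPU)
24 vCPU → host 5 (remaining 19 vCPU)
24 vCPU → host 6 (remaining 40 vCPU)
27 vCPU → host 6 (remaining 13 vCPU)
21 vCPU → host 7 (remaining 43 vCPU)
25 vCPU → host 7 (remaining 18 vCPU)
23 vCPU → host 8 (remaining 41 vCPU)
27 vCPU → host 8 (remaining 14 vCPU)
24 vCPU → host 9 (remaining 40 vCPU)
21 vCPU → host 9 (remaining 19 vCPU)
Final hosts: [22,22] [23,26] [27,27] [21,26] [21,24] [24,27] [21,25] [23,27] [24,21].

9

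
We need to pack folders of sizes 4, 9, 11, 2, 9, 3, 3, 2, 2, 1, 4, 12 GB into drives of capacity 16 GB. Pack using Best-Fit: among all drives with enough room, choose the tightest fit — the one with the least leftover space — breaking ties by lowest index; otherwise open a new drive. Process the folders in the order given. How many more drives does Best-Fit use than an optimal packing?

0

Best-Fit: [4,9,2,1] [11,3,2] [9,3,2] [4,12] → 4 drives.
Total size 62 GB; any packing needs at least ⌈62/16⌉ = 4 drives.
So 4 is already optimal.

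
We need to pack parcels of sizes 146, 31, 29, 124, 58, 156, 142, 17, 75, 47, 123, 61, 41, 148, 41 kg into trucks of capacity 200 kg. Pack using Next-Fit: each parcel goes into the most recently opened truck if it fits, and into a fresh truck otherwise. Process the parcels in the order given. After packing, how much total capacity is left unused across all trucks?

561

146 kg → truck 1 (remaining 54 kg)
31 kg → truck 1 (remaining 23 kg)
29 kg → truck 2 (remaining 171 kg)
124 kg → truck 2 (remaining 47 kg)
58 kg → truck 3 (remaining 142 kg)
156 kg → truck 4 (remaining 44 kg)
142 kg → truck 5 (remaining 58 kg)
17 kg → truck 5 (remaining 41 kg)
75 kg → truck 6 (remaining 125 kg)
47 kg → truck 6 (remaining 78 kg)
123 kg → truck 7 (remaining 77 kg)
61 kg → truck 7 (remaining 16 kg)
41 kg → truck 8 (remaining 159 kg)
148 kg → truck 8 (remaining 11 kg)
41 kg → truck 9 (remaining 159 kg)
9 trucks × 200 kg = 1800 kg; used 1239 kg; unused 561 kg.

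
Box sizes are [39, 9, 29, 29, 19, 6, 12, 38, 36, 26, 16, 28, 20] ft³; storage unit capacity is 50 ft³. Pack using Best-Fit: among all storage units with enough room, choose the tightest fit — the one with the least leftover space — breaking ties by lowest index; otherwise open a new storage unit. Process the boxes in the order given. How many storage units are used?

7

39 ft³ → storage unit 1 (remaining 11 ft³)
9 ft³ → storage unit 1 (remaining 2 ft³)
29 ft³ → storage unit 2 (remaining 21 ft³)
29 ft³ → storage unit 3 (remaining 21 ft³)
19 ft³ → storage unit 2 (remaining 2 ft³)
6 ft³ → storage unit 3 (remaining 15 ft³)
12 ft³ → storage unit 3 (remaining 3 ft³)
38 ft³ → storage unit 4 (remaining 12 ft³)
36 ft³ → storage unit 5 (remaining 14 ft³)
26 ft³ → storage unit 6 (remaining 24 ft³)
16 ft³ → storage unit 6 (remaining 8 ft³)
28 ft³ → storage unit 7 (remaining 22 ft³)
20 ft³ → storage unit 7 (remaining 2 ft³)
Final storage units: [39,9] [29,19] [29,6,12] [38] [36] [26,16] [28,20].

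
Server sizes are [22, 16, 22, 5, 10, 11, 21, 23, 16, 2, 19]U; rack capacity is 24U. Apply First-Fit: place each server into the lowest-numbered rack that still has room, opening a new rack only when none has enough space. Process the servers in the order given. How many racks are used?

22U → rack 1 (remaining 2U)
16U → rack 2 (remaining 8U)
22U → rack 3 (remaining 2U)
5U → rack 2 (remaining 3U)
10U → rack 4 (remaining 14U)
11U → rack 4 (remaining 3U)
21U → rack 5 (remaining 3U)
23U → rack 6 (remaining 1U)
16U → rack 7 (remaining 8U)
2U → rack 1 (remaining 0U)
19U → rack 8 (remaining 5U)
Final racks: [22,2] [16,5] [22] [10,11] [21] [23] [16] [19].

8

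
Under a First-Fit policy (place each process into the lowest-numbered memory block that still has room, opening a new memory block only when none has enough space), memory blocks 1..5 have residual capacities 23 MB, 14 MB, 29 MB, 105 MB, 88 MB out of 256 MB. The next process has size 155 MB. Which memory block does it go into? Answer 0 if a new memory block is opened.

No memory block has ≥ 155 MB free, so a new memory block is opened.

0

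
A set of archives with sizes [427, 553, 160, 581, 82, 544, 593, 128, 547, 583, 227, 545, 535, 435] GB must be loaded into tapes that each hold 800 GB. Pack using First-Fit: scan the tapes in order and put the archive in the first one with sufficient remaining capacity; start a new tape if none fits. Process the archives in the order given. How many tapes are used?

tape 1: place 427 GB, 373 GB left
tape 2: place 553 GB, 247 GB left
tape 1: place 160 GB, 213 GB left
tape 3: place 581 GB, 219 GB left
tape 1: place 82 GB, 131 GB left
tape 4: place 544 GB, 256 GB left
tape 5: place 593 GB, 207 GB left
tape 1: place 128 GB, 3 GB left
tape 6: place 547 GB, 253 GB left
tape 7: place 583 GB, 217 GB left
tape 2: place 227 GB, 20 GB left
tape 8: place 545 GB, 255 GB left
tape 9: place 535 GB, 265 GB left
tape 10: place 435 GB, 365 GB left
Final tapes: [427,160,82,128] [553,227] [581] [544] [593] [547] [583] [545] [535] [435].

10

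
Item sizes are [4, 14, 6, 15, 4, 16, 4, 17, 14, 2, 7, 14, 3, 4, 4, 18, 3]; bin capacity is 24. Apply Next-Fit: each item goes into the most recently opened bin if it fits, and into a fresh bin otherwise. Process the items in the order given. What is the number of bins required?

8

bin 1: place 4, 20 left
bin 1: place 14, 6 left
bin 1: place 6, 0 left
bin 2: place 15, 9 left
bin 2: place 4, 5 left
bin 3: place 16, 8 left
bin 3: place 4, 4 left
bin 4: place 17, 7 left
bin 5: place 14, 10 left
bin 5: place 2, 8 left
bin 5: place 7, 1 left
bin 6: place 14, 10 left
bin 6: place 3, 7 left
bin 6: place 4, 3 left
bin 7: place 4, 20 left
bin 7: place 18, 2 left
bin 8: place 3, 21 left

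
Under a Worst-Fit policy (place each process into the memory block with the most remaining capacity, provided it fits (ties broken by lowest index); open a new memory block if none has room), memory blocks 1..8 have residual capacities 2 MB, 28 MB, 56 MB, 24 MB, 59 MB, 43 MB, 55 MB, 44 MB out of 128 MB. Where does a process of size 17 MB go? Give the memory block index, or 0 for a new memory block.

5

Memory blocks with room: memory block 2 (28 MB), memory block 3 (56 MB), memory block 4 (24 MB), memory block 5 (59 MB), memory block 6 (43 MB), memory block 7 (55 MB), memory block 8 (44 MB).
Most room is memory block 5 with 59 MB free.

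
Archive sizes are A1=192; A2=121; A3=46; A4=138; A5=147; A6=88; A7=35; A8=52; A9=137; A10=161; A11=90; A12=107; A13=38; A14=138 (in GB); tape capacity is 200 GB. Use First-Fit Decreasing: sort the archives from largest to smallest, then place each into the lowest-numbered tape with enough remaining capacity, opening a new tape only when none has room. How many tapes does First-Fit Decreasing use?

9 tapes

Sorted descending: 192, 161, 147, 138, 138, 137, 121, 107, 90, 88, 52, 46, 38, 35.
tape 1: place 192 GB, 8 GB left
tape 2: place 161 GB, 39 GB left
tape 3: place 147 GB, 53 GB left
tape 4: place 138 GB, 62 GB left
tape 5: place 138 GB, 62 GB left
tape 6: place 137 GB, 63 GB left
tape 7: place 121 GB, 79 GB left
tape 8: place 107 GB, 93 GB left
tape 8: place 90 GB, 3 GB left
tape 9: place 88 GB, 112 GB left
tape 3: place 52 GB, 1 GB left
tape 4: place 46 GB, 16 GB left
tape 2: place 38 GB, 1 GB left
tape 5: place 35 GB, 27 GB left
Final tapes: [192] [161,38] [147,52] [138,46] [138,35] [137] [121] [107,90] [88].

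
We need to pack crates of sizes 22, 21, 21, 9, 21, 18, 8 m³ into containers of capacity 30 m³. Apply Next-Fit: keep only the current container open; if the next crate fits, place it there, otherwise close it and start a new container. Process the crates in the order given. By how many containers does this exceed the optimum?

Next-Fit: [22] [21] [21,9] [21] [18,8] → 5 containers.
5 crates exceed 15 m³ (half the capacity), and no two of those can share a container, so at least 5 containers are needed.
So 5 is already optimal.

0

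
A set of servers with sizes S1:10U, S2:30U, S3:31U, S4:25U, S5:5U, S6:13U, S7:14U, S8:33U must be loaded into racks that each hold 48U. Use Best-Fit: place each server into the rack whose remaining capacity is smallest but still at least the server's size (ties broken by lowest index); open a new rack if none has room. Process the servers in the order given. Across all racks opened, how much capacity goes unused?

rack 1: place S1 (10U), 38U left
rack 1: place S2 (30U), 8U left
rack 2: place S3 (31U), 17U left
rack 3: place S4 (25U), 23U left
rack 1: place S5 (5U), 3U left
rack 2: place S6 (13U), 4U left
rack 3: place S7 (14U), 9U left
rack 4: place S8 (33U), 15U left
4 racks × 48U = 192U; used 161U; unused 31U.

31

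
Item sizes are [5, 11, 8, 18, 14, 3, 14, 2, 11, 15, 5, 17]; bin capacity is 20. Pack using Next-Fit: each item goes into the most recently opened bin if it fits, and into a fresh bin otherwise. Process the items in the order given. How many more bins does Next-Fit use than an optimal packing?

Next-Fit: [5,11] [8] [18] [14,3] [14,2] [11] [15,5] [17] → 8 bins.
Total size 123; any packing needs at least ⌈123/20⌉ = 7 bins.
An optimal packing achieves that bound: [18,2] [17,3] [15,5] [14,5] [14] [11,8] [11] → 7 bins.
Excess: 8 − 7 = 1.

1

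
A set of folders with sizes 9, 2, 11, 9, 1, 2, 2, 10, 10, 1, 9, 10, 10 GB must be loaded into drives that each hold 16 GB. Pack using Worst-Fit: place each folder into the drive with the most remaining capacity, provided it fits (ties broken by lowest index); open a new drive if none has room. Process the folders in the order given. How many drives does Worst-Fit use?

drive 1: place 9 GB, 7 GB left
drive 1: place 2 GB, 5 GB left
drive 2: place 11 GB, 5 GB left
drive 3: place 9 GB, 7 GB left
drive 3: place 1 GB, 6 GB left
drive 3: place 2 GB, 4 GB left
drive 1: place 2 GB, 3 GB left
drive 4: place 10 GB, 6 GB left
drive 5: place 10 GB, 6 GB left
drive 4: place 1 GB, 5 GB left
drive 6: place 9 GB, 7 GB left
drive 7: place 10 GB, 6 GB left
drive 8: place 10 GB, 6 GB left

8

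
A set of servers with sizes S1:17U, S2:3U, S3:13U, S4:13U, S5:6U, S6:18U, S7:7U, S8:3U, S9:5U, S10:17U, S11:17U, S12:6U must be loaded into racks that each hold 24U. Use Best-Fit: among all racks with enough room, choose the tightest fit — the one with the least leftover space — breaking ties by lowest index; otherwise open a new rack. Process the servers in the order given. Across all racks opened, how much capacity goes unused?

19

Put S1 (17U) in rack 1; 7U remain.
Put S2 (3U) in rack 1; 4U remain.
Put S3 (13U) in rack 2; 11U remain.
Put S4 (13U) in rack 3; 11U remain.
Put S5 (6U) in rack 2; 5U remain.
Put S6 (18U) in rack 4; 6U remain.
Put S7 (7U) in rack 3; 4U remain.
Put S8 (3U) in rack 1; 1U remain.
Put S9 (5U) in rack 2; 0U remain.
Put S10 (17U) in rack 5; 7U remain.
Put S11 (17U) in rack 6; 7U remain.
Put S12 (6U) in rack 4; 0U remain.
6 racks × 24U = 144U; used 125U; unused 19U.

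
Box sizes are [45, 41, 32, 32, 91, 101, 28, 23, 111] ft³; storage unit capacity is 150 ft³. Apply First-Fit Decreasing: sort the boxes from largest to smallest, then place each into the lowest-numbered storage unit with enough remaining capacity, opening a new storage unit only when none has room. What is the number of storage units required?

Sorted descending: 111, 101, 91, 45, 41, 32, 32, 28, 23.
storage unit 1: place 111 ft³, 39 ft³ left
storage unit 2: place 101 ft³, 49 ft³ left
storage unit 3: place 91 ft³, 59 ft³ left
storage unit 2: place 45 ft³, 4 ft³ left
storage unit 3: place 41 ft³, 18 ft³ left
storage unit 1: place 32 ft³, 7 ft³ left
storage unit 4: place 32 ft³, 118 ft³ left
storage unit 4: place 28 ft³, 90 ft³ left
storage unit 4: place 23 ft³, 67 ft³ left
Final storage units: [111,32] [101,45] [91,41] [32,28,23].

4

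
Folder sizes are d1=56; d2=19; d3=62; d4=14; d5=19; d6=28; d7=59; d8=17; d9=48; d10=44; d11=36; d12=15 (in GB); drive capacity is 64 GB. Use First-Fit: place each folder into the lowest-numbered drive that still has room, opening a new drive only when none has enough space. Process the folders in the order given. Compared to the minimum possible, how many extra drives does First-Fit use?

1

First-Fit: [56] [19,14,19] [62] [28,17,15] [59] [48] [44] [36] → 8 drives.
Total size 417 GB; any packing needs at least ⌈417/64⌉ = 7 drives.
An optimal packing achieves that bound: [62] [59] [56] [48,15] [44,19] [36,28] [19,17,14] → 7 drives.
Excess: 8 − 7 = 1.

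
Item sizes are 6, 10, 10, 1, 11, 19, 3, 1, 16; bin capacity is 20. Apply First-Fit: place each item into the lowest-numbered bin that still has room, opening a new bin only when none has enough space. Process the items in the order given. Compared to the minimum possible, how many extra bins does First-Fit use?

1

First-Fit: [6,10,1,3] [10,1] [11] [19] [16] → 5 bins.
Total size 77; any packing needs at least ⌈77/20⌉ = 4 bins.
An optimal packing achieves that bound: [19,1] [16,3,1] [11,6] [10,10] → 4 bins.
Excess: 5 − 4 = 1.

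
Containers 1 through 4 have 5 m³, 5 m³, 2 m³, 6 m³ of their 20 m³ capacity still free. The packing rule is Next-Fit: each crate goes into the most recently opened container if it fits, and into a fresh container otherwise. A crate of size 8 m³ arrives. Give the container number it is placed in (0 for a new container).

Next-Fit only looks at container 4, which has 6 m³ free.
8 m³ does not fit, so a new container is opened.

0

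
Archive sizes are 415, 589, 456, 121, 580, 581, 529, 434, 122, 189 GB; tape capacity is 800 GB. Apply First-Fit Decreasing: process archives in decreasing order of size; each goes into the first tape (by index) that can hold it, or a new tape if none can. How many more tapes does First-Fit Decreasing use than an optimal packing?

0

First-Fit Decreasing: [589,189] [581,122] [580,121] [529] [456] [434] [415] → 7 tapes.
7 archives exceed 400 GB (half the capacity), and no two of those can share a tape, so at least 7 tapes are needed.
So 7 is already optimal.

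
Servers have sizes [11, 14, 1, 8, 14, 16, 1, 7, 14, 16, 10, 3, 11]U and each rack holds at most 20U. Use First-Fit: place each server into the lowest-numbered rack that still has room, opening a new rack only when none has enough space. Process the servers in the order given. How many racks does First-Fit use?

Put 11U in rack 1; 9U remain.
Put 14U in rack 2; 6U remain.
Put 1U in rack 1; 8U remain.
Put 8U in rack 1; 0U remain.
Put 14U in rack 3; 6U remain.
Put 16U in rack 4; 4U remain.
Put 1U in rack 2; 5U remain.
Put 7U in rack 5; 13U remain.
Put 14U in rack 6; 6U remain.
Put 16U in rack 7; 4U remain.
Put 10U in rack 5; 3U remain.
Put 3U in rack 2; 2U remain.
Put 11U in rack 8; 9U remain.

8 racks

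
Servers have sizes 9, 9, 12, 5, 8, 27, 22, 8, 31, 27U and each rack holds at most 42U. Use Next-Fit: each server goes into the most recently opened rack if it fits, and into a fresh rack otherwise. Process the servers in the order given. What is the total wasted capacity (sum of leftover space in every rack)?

rack 1: place 9U, 33U left
rack 1: place 9U, 24U left
rack 1: place 12U, 12U left
rack 1: place 5U, 7U left
rack 2: place 8U, 34U left
rack 2: place 27U, 7U left
rack 3: place 22U, 20U left
rack 3: place 8U, 12U left
rack 4: place 31U, 11U left
rack 5: place 27U, 15U left
5 racks × 42U = 210U; used 158U; unused 52U.

52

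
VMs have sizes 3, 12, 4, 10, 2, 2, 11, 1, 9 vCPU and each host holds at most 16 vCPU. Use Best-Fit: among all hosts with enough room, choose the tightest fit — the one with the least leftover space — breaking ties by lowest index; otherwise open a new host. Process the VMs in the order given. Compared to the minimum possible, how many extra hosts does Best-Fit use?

Best-Fit: [3,12,1] [4,10,2] [2,11] [9] → 4 hosts.
Total size 54 vCPU; any packing needs at least ⌈54/16⌉ = 4 hosts.
So 4 is already optimal.

0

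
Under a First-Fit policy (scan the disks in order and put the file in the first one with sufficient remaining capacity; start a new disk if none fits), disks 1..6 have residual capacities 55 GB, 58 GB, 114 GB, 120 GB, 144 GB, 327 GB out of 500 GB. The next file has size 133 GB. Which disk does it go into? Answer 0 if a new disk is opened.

5

Disks with room: disk 5 (144 GB), disk 6 (327 GB).
The first with room is disk 5.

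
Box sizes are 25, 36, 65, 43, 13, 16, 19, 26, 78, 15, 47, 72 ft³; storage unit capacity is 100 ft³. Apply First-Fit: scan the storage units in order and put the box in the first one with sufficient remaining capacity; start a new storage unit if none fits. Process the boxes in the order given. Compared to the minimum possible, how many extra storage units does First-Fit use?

First-Fit: [25,36,13,16] [65,19,15] [43,26] [78] [47] [72] → 6 storage units.
Total size 455 ft³; any packing needs at least ⌈455/100⌉ = 5 storage units.
An optimal packing achieves that bound: [78,19] [72,26] [65,25] [47,43] [36,16,15,13] → 5 storage units.
Excess: 6 − 5 = 1.

1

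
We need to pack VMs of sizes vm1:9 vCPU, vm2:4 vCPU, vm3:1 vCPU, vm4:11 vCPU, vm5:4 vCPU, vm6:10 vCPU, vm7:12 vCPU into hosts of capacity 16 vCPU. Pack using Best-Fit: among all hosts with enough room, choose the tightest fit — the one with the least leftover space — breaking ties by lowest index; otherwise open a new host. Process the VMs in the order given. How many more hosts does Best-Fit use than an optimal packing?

Best-Fit: [9,4,1] [11,4] [10] [12] → 4 hosts.
Total size 51 vCPU; any packing needs at least ⌈51/16⌉ = 4 hosts.
So 4 is already optimal.

0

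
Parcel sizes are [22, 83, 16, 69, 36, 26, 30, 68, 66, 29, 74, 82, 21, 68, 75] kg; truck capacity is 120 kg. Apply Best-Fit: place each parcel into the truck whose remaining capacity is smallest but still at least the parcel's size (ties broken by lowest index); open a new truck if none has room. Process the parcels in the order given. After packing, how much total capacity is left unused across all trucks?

315

22 kg → truck 1 (remaining 98 kg)
83 kg → truck 1 (remaining 15 kg)
16 kg → truck 2 (remaining 104 kg)
69 kg → truck 2 (remaining 35 kg)
36 kg → truck 3 (remaining 84 kg)
26 kg → truck 2 (remaining 9 kg)
30 kg → truck 3 (remaining 54 kg)
68 kg → truck 4 (remaining 52 kg)
66 kg → truck 5 (remaining 54 kg)
29 kg → truck 4 (remaining 23 kg)
74 kg → truck 6 (remaining 46 kg)
82 kg → truck 7 (remaining 38 kg)
21 kg → truck 4 (remaining 2 kg)
68 kg → truck 8 (remaining 52 kg)
75 kg → truck 9 (remaining 45 kg)
9 trucks × 120 kg = 1080 kg; used 765 kg; unused 315 kg.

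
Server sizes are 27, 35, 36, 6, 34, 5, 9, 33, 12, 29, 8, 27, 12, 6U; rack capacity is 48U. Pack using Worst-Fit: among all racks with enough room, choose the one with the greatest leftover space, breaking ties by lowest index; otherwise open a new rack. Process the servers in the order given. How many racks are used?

rack 1: place 27U, 21U left
rack 2: place 35U, 13U left
rack 3: place 36U, 12U left
rack 1: place 6U, 15U left
rack 4: place 34U, 14U left
rack 1: place 5U, 10U left
rack 4: place 9U, 5U left
rack 5: place 33U, 15U left
rack 5: place 12U, 3U left
rack 6: place 29U, 19U left
rack 6: place 8U, 11U left
rack 7: place 27U, 21U left
rack 7: place 12U, 9U left
rack 2: place 6U, 7U left
Final racks: [27,6,5] [35,6] [36] [34,9] [33,12] [29,8] [27,12].

7 racks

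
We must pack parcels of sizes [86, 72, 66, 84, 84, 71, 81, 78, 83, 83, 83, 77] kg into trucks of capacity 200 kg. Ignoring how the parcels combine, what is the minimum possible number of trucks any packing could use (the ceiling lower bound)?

Total size = 86 + 72 + 66 + 84 + 84 + 71 + 81 + 78 + 83 + 83 + 83 + 77 = 948 kg.
⌈948 / 200⌉ = 5.

5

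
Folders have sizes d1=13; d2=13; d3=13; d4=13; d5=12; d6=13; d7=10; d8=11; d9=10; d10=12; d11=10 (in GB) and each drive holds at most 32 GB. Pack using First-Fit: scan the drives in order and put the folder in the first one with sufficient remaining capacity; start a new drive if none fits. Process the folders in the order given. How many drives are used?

5

drive 1: place d1 (13 GB), 19 GB left
drive 1: place d2 (13 GB), 6 GB left
drive 2: place d3 (13 GB), 19 GB left
drive 2: place d4 (13 GB), 6 GB left
drive 3: place d5 (12 GB), 20 GB left
drive 3: place d6 (13 GB), 7 GB left
drive 4: place d7 (10 GB), 22 GB left
drive 4: place d8 (11 GB), 11 GB left
drive 4: place d9 (10 GB), 1 GB left
drive 5: place d10 (12 GB), 20 GB left
drive 5: place d11 (10 GB), 10 GB left
Final drives: [13,13] [13,13] [12,13] [10,11,10] [12,10].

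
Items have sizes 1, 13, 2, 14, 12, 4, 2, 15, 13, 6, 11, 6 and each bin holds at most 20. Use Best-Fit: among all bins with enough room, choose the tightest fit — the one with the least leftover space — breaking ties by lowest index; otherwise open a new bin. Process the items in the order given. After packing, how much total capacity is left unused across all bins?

21

bin 1: place 1, 19 left
bin 1: place 13, 6 left
bin 1: place 2, 4 left
bin 2: place 14, 6 left
bin 3: place 12, 8 left
bin 1: place 4, 0 left
bin 2: place 2, 4 left
bin 4: place 15, 5 left
bin 5: place 13, 7 left
bin 5: place 6, 1 left
bin 6: place 11, 9 left
bin 3: place 6, 2 left
6 bins × 20 = 120; used 99; unused 21.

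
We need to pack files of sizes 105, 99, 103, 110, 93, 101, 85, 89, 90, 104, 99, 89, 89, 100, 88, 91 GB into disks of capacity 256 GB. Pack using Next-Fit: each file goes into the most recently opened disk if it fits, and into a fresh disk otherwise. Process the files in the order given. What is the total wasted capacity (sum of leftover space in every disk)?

105 GB → disk 1 (remaining 151 GB)
99 GB → disk 1 (remaining 52 GB)
103 GB → disk 2 (remaining 153 GB)
110 GB → disk 2 (remaining 43 GB)
93 GB → disk 3 (remaining 163 GB)
101 GB → disk 3 (remaining 62 GB)
85 GB → disk 4 (remaining 171 GB)
89 GB → disk 4 (remaining 82 GB)
90 GB → disk 5 (remaining 166 GB)
104 GB → disk 5 (remaining 62 GB)
99 GB → disk 6 (remaining 157 GB)
89 GB → disk 6 (remaining 68 GB)
89 GB → disk 7 (remaining 167 GB)
100 GB → disk 7 (remaining 67 GB)
88 GB → disk 8 (remaining 168 GB)
91 GB → disk 8 (remaining 77 GB)
8 disks × 256 GB = 2048 GB; used 1535 GB; unused 513 GB.

513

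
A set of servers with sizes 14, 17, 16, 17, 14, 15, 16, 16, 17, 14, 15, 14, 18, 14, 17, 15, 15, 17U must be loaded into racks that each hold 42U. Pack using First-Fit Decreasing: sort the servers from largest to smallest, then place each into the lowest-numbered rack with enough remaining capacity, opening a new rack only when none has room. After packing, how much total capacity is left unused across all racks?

Sorted descending: 18, 17, 17, 17, 17, 17, 16, 16, 16, 15, 15, 15, 15, 14, 14, 14, 14, 14.
18U → rack 1 (remaining 24U)
17U → rack 1 (remaining 7U)
17U → rack 2 (remaining 25U)
17U → rack 2 (remaining 8U)
17U → rack 3 (remaining 25U)
17U → rack 3 (remaining 8U)
16U → rack 4 (remaining 26U)
16U → rack 4 (remaining 10U)
16U → rack 5 (remaining 26U)
15U → rack 5 (remaining 11U)
15U → rack 6 (remaining 27U)
15U → rack 6 (remaining 12U)
15U → rack 7 (remaining 27U)
14U → rack 7 (remaining 13U)
14U → rack 8 (remaining 28U)
14U → rack 8 (remaining 14U)
14U → rack 8 (remaining 0U)
14U → rack 9 (remaining 28U)
9 racks × 42U = 378U; used 281U; unused 97U.

97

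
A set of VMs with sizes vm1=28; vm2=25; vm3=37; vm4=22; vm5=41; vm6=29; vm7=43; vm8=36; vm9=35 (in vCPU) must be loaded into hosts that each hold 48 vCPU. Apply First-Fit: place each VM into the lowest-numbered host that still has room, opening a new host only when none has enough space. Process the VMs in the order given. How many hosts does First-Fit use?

host 1: place vm1 (28 vCPU), 20 vCPU left
host 2: place vm2 (25 vCPU), 23 vCPU left
host 3: place vm3 (37 vCPU), 11 vCPU left
host 2: place vm4 (22 vCPU), 1 vCPU left
host 4: place vm5 (41 vCPU), 7 vCPU left
host 5: place vm6 (29 vCPU), 19 vCPU left
host 6: place vm7 (43 vCPU), 5 vCPU left
host 7: place vm8 (36 vCPU), 12 vCPU left
host 8: place vm9 (35 vCPU), 13 vCPU left
Final hosts: [28] [25,22] [37] [41] [29] [43] [36] [35].

8 hosts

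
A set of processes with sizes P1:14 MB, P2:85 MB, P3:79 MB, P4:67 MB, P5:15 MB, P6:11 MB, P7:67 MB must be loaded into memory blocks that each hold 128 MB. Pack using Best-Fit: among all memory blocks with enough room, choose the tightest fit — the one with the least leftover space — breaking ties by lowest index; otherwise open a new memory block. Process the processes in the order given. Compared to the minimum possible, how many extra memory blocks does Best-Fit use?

Best-Fit: [14,85,15,11] [79] [67] [67] → 4 memory blocks.
4 processes exceed 64 MB (half the capacity), and no two of those can share a memory block, so at least 4 memory blocks are needed.
So 4 is already optimal.

0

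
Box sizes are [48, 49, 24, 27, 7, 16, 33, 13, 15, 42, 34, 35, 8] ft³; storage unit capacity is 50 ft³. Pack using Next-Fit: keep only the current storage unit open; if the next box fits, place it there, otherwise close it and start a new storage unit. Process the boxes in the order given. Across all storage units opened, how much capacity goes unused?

Put 48 ft³ in storage unit 1; 2 ft³ remain.
Put 49 ft³ in storage unit 2; 1 ft³ remain.
Put 24 ft³ in storage unit 3; 26 ft³ remain.
Put 27 ft³ in storage unit 4; 23 ft³ remain.
Put 7 ft³ in storage unit 4; 16 ft³ remain.
Put 16 ft³ in storage unit 4; 0 ft³ remain.
Put 33 ft³ in storage unit 5; 17 ft³ remain.
Put 13 ft³ in storage unit 5; 4 ft³ remain.
Put 15 ft³ in storage unit 6; 35 ft³ remain.
Put 42 ft³ in storage unit 7; 8 ft³ remain.
Put 34 ft³ in storage unit 8; 16 ft³ remain.
Put 35 ft³ in storage unit 9; 15 ft³ remain.
Put 8 ft³ in storage unit 9; 7 ft³ remain.
9 storage units × 50 ft³ = 450 ft³; used 351 ft³; unused 99 ft³.

99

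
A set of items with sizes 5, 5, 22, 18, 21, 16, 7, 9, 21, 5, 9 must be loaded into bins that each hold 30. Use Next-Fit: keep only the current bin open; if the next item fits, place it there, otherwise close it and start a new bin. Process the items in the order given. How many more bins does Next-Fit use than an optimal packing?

2

Next-Fit: [5,5] [22] [18] [21] [16,7] [9,21] [5,9] → 7 bins.
Total size 138; any packing needs at least ⌈138/30⌉ = 5 bins.
An optimal packing achieves that bound: [22,7] [21,9] [21,9] [18,5,5] [16,5] → 5 bins.
Excess: 7 − 5 = 2.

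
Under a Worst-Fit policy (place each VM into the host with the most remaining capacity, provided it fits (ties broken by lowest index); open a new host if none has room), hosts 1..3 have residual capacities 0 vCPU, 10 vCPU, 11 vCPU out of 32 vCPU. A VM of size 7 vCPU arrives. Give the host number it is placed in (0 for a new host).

Hosts with room: host 2 (10 vCPU), host 3 (11 vCPU).
Most room is host 3 with 11 vCPU free.

3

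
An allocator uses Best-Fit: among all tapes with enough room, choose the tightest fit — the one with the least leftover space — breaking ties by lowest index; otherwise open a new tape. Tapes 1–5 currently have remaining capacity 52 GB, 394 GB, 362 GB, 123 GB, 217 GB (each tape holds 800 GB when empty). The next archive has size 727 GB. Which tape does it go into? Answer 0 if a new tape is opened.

0

No tape has ≥ 727 GB free, so a new tape is opened.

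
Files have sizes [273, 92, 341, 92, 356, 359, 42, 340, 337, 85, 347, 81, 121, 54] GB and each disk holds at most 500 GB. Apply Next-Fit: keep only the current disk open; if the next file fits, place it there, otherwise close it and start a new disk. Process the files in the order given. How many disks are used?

disk 1: place 273 GB, 227 GB left
disk 1: place 92 GB, 135 GB left
disk 2: place 341 GB, 159 GB left
disk 2: place 92 GB, 67 GB left
disk 3: place 356 GB, 144 GB left
disk 4: place 359 GB, 141 GB left
disk 4: place 42 GB, 99 GB left
disk 5: place 340 GB, 160 GB left
disk 6: place 337 GB, 163 GB left
disk 6: place 85 GB, 78 GB left
disk 7: place 347 GB, 153 GB left
disk 7: place 81 GB, 72 GB left
disk 8: place 121 GB, 379 GB left
disk 8: place 54 GB, 325 GB left
Final disks: [273,92] [341,92] [356] [359,42] [340] [337,85] [347,81] [121,54].

8 disks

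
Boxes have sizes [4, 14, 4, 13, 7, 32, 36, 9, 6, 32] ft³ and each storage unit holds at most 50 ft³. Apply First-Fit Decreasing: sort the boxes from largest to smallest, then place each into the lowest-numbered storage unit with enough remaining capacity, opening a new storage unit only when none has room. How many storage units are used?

4

Sorted descending: 36, 32, 32, 14, 13, 9, 7, 6, 4, 4.
Put 36 ft³ in storage unit 1; 14 ft³ remain.
Put 32 ft³ in storage unit 2; 18 ft³ remain.
Put 32 ft³ in storage unit 3; 18 ft³ remain.
Put 14 ft³ in storage unit 1; 0 ft³ remain.
Put 13 ft³ in storage unit 2; 5 ft³ remain.
Put 9 ft³ in storage unit 3; 9 ft³ remain.
Put 7 ft³ in storage unit 3; 2 ft³ remain.
Put 6 ft³ in storage unit 4; 44 ft³ remain.
Put 4 ft³ in storage unit 2; 1 ft³ remain.
Put 4 ft³ in storage unit 4; 40 ft³ remain.
Final storage units: [36,14] [32,13,4] [32,9,7] [6,4].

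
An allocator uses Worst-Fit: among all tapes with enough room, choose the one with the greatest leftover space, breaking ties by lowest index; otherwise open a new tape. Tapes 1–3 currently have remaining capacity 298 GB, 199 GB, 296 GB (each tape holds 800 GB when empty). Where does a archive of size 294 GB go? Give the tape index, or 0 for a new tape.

1

Tapes with room: tape 1 (298 GB), tape 3 (296 GB).
Most room is tape 1 with 298 GB free.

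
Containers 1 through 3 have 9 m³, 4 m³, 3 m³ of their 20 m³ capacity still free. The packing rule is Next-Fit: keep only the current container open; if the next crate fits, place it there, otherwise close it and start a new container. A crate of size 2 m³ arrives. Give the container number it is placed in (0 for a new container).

3

Next-Fit only looks at container 3, which has 3 m³ free.
2 m³ fits there.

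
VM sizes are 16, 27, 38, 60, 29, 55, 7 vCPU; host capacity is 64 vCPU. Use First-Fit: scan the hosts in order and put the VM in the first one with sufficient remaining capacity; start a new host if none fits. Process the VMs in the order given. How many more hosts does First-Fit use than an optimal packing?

1

First-Fit: [16,27,7] [38] [60] [29] [55] → 5 hosts.
Total size 232 vCPU; any packing needs at least ⌈232/64⌉ = 4 hosts.
An optimal packing achieves that bound: [60] [55,7] [38,16] [29,27] → 4 hosts.
Excess: 5 − 4 = 1.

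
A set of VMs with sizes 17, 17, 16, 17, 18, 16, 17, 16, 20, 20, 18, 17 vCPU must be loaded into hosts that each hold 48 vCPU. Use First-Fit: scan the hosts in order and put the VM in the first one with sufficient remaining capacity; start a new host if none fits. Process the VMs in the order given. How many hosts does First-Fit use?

6 hosts

17 vCPU → host 1 (remaining 31 vCPU)
17 vCPU → host 1 (remaining 14 vCPU)
16 vCPU → host 2 (remaining 32 vCPU)
17 vCPU → host 2 (remaining 15 vCPU)
18 vCPU → host 3 (remaining 30 vCPU)
16 vCPU → host 3 (remaining 14 vCPU)
17 vCPU → host 4 (remaining 31 vCPU)
16 vCPU → host 4 (remaining 15 vCPU)
20 vCPU → host 5 (remaining 28 vCPU)
20 vCPU → host 5 (remaining 8 vCPU)
18 vCPU → host 6 (remaining 30 vCPU)
17 vCPU → host 6 (remaining 13 vCPU)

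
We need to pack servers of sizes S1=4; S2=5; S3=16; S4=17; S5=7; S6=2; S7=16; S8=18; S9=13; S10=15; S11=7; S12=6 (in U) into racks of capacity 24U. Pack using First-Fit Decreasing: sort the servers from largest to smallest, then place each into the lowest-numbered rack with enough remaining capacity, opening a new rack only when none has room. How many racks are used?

Sorted descending: 18, 17, 16, 16, 15, 13, 7, 7, 6, 5, 4, 2.
18U → rack 1 (remaining 6U)
17U → rack 2 (remaining 7U)
16U → rack 3 (remaining 8U)
16U → rack 4 (remaining 8U)
15U → rack 5 (remaining 9U)
13U → rack 6 (remaining 11U)
7U → rack 2 (remaining 0U)
7U → rack 3 (remaining 1U)
6U → rack 1 (remaining 0U)
5U → rack 4 (remaining 3U)
4U → rack 5 (remaining 5U)
2U → rack 4 (remaining 1U)

6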